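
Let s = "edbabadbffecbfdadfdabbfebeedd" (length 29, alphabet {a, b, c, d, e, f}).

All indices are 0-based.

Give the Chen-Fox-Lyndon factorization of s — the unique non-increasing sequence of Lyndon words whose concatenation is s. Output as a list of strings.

["e", "d", "b", "abadbffecbfdadfdabbfebeedd"]

emit factor 1: 'e' (i=0, period=1)
emit factor 2: 'd' (i=1, period=1)
emit factor 3: 'b' (i=2, period=1)
emit factor 4: 'abadbffecbfdadfdabbfebeedd' (i=3, period=26)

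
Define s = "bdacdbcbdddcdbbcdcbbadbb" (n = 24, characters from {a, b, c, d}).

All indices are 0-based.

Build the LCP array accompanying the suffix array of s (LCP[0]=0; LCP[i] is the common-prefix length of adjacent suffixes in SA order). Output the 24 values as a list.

sorted suffixes:
  #0 SA[0]=2  'acdbcbdddcdbbcdcbbadbb'
  #1 SA[1]=20  'adbb'
  #2 SA[2]=23  'b'
  #3 SA[3]=19  'badbb'
  #4 SA[4]=22  'bb'
  #5 SA[5]=18  'bbadbb'
  #6 SA[6]=13  'bbcdcbbadbb'
  #7 SA[7]=5  'bcbdddcdbbcdcbbadbb'
  #8 SA[8]=14  'bcdcbbadbb'
  #9 SA[9]=0  'bdacdbcbdddcdbbcdcbbadbb'
  #10 SA[10]=7  'bdddcdbbcdcbbadbb'
  #11 SA[11]=17  'cbbadbb'
  #12 SA[12]=6  'cbdddcdbbcdcbbadbb'
  #13 SA[13]=11  'cdbbcdcbbadbb'
  #14 SA[14]=3  'cdbcbdddcdbbcdcbbadbb'
  #15 SA[15]=15  'cdcbbadbb'
  #16 SA[16]=1  'dacdbcbdddcdbbcdcbbadbb'
  #17 SA[17]=21  'dbb'
  #18 SA[18]=12  'dbbcdcbbadbb'
  #19 SA[19]=4  'dbcbdddcdbbcdcbbadbb'
  #20 SA[20]=16  'dcbbadbb'
  #21 SA[21]=10  'dcdbbcdcbbadbb'
  #22 SA[22]=9  'ddcdbbcdcbbadbb'
  #23 SA[23]=8  'dddcdbbcdcbbadbb'

SA = [2, 20, 23, 19, 22, 18, 13, 5, 14, 0, 7, 17, 6, 11, 3, 15, 1, 21, 12, 4, 16, 10, 9, 8]
rank  pair      lcp
   1  s[2:],s[20:]  1  'a'
   2  s[20:],s[23:]  0  ''
   3  s[23:],s[19:]  1  'b'
   4  s[19:],s[22:]  1  'b'
   5  s[22:],s[18:]  2  'bb'
   6  s[18:],s[13:]  2  'bb'
   7  s[13:],s[5:]  1  'b'
   8  s[5:],s[14:]  2  'bc'
   9  s[14:],s[0:]  1  'b'
  10  s[0:],s[7:]  2  'bd'
  11  s[7:],s[17:]  0  ''
  12  s[17:],s[6:]  2  'cb'
  13  s[6:],s[11:]  1  'c'
  14  s[11:],s[3:]  3  'cdb'
  15  s[3:],s[15:]  2  'cd'
  16  s[15:],s[1:]  0  ''
  17  s[1:],s[21:]  1  'd'
  18  s[21:],s[12:]  3  'dbb'
  19  s[12:],s[4:]  2  'db'
  20  s[4:],s[16:]  1  'd'
  21  s[16:],s[10:]  2  'dc'
  22  s[10:],s[9:]  1  'd'
  23  s[9:],s[8:]  2  'dd'

[0, 1, 0, 1, 1, 2, 2, 1, 2, 1, 2, 0, 2, 1, 3, 2, 0, 1, 3, 2, 1, 2, 1, 2]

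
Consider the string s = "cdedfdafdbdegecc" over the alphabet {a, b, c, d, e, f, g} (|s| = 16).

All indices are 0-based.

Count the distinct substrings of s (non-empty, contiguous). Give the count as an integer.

rank→(start, suffix):
  0 → (6, 'afdbdegecc')
  1 → (9, 'bdegecc')
  2 → (15, 'c')
  3 → (14, 'cc')
  4 → (0, 'cdedfdafdbdegecc')
  5 → (5, 'dafdbdegecc')
  6 → (8, 'dbdegecc')
  7 → (1, 'dedfdafdbdegecc')
  8 → (10, 'degecc')
  9 → (3, 'dfdafdbdegecc')
  10 → (13, 'ecc')
  11 → (2, 'edfdafdbdegecc')
  12 → (11, 'egecc')
  13 → (4, 'fdafdbdegecc')
  14 → (7, 'fdbdegecc')
  15 → (12, 'gecc')

SA = [6, 9, 15, 14, 0, 5, 8, 1, 10, 3, 13, 2, 11, 4, 7, 12]
[i] adj suffixes → lcp
  [1] 6/9 → 0 ('')
  [2] 9/15 → 0 ('')
  [3] 15/14 → 1 ('c')
  [4] 14/0 → 1 ('c')
  [5] 0/5 → 0 ('')
  [6] 5/8 → 1 ('d')
  [7] 8/1 → 1 ('d')
  [8] 1/10 → 2 ('de')
  [9] 10/3 → 1 ('d')
  [10] 3/13 → 0 ('')
  [11] 13/2 → 1 ('e')
  [12] 2/11 → 1 ('e')
  [13] 11/4 → 0 ('')
  [14] 4/7 → 2 ('fd')
  [15] 7/12 → 0 ('')

n(n+1)/2 = 16·17/2 = 136
Σ LCP = 0 + 0 + 0 + 1 + 1 + 0 + 1 + 1 + 2 + 1 + 0 + 1 + 1 + 0 + 2 + 0 = 11
distinct = 136 − 11 = 125

125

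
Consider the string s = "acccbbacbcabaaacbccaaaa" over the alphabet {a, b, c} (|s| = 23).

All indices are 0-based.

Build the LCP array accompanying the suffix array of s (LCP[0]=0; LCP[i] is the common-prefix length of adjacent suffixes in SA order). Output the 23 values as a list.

[0, 1, 2, 3, 3, 2, 1, 1, 4, 2, 0, 2, 1, 1, 2, 0, 2, 1, 2, 3, 1, 2, 2]

rank | idx | suffix
   0 |  22 | a
   1 |  21 | aa
   2 |  20 | aaa
   3 |  19 | aaaa
   4 |  12 | aaacbccaaaa
   5 |  13 | aacbccaaaa
   6 |  10 | abaaacbccaaaa
   7 |   6 | acbcabaaacbccaaaa
   8 |  14 | acbccaaaa
   9 |   0 | acccbbacbcabaaacbccaaaa
  10 |  11 | baaacbccaaaa
  11 |   5 | bacbcabaaacbccaaaa
  12 |   4 | bbacbcabaaacbccaaaa
  13 |   8 | bcabaaacbccaaaa
  14 |  16 | bccaaaa
  15 |  18 | caaaa
  16 |   9 | cabaaacbccaaaa
  17 |   3 | cbbacbcabaaacbccaaaa
  18 |   7 | cbcabaaacbccaaaa
  19 |  15 | cbccaaaa
  20 |  17 | ccaaaa
  21 |   2 | ccbbacbcabaaacbccaaaa
  22 |   1 | cccbbacbcabaaacbccaaaa

SA = [22, 21, 20, 19, 12, 13, 10, 6, 14, 0, 11, 5, 4, 8, 16, 18, 9, 3, 7, 15, 17, 2, 1]
rank  pair      lcp
   1  s[22:],s[21:]  1  'a'
   2  s[21:],s[20:]  2  'aa'
   3  s[20:],s[19:]  3  'aaa'
   4  s[19:],s[12:]  3  'aaa'
   5  s[12:],s[13:]  2  'aa'
   6  s[13:],s[10:]  1  'a'
   7  s[10:],s[6:]  1  'a'
   8  s[6:],s[14:]  4  'acbc'
   9  s[14:],s[0:]  2  'ac'
  10  s[0:],s[11:]  0  ''
  11  s[11:],s[5:]  2  'ba'
  12  s[5:],s[4:]  1  'b'
  13  s[4:],s[8:]  1  'b'
  14  s[8:],s[16:]  2  'bc'
  15  s[16:],s[18:]  0  ''
  16  s[18:],s[9:]  2  'ca'
  17  s[9:],s[3:]  1  'c'
  18  s[3:],s[7:]  2  'cb'
  19  s[7:],s[15:]  3  'cbc'
  20  s[15:],s[17:]  1  'c'
  21  s[17:],s[2:]  2  'cc'
  22  s[2:],s[1:]  2  'cc'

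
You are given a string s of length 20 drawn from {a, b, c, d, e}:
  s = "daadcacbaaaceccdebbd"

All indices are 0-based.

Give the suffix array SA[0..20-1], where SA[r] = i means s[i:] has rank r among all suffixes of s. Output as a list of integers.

[8, 9, 1, 5, 10, 2, 7, 17, 18, 4, 6, 13, 14, 11, 19, 0, 3, 15, 16, 12]

sorted suffixes:
  #0 SA[0]=8  'aaaceccdebbd'
  #1 SA[1]=9  'aaceccdebbd'
  #2 SA[2]=1  'aadcacbaaaceccdebbd'
  #3 SA[3]=5  'acbaaaceccdebbd'
  #4 SA[4]=10  'aceccdebbd'
  #5 SA[5]=2  'adcacbaaaceccdebbd'
  #6 SA[6]=7  'baaaceccdebbd'
  #7 SA[7]=17  'bbd'
  #8 SA[8]=18  'bd'
  #9 SA[9]=4  'cacbaaaceccdebbd'
  #10 SA[10]=6  'cbaaaceccdebbd'
  #11 SA[11]=13  'ccdebbd'
  #12 SA[12]=14  'cdebbd'
  #13 SA[13]=11  'ceccdebbd'
  #14 SA[14]=19  'd'
  #15 SA[15]=0  'daadcacbaaaceccdebbd'
  #16 SA[16]=3  'dcacbaaaceccdebbd'
  #17 SA[17]=15  'debbd'
  #18 SA[18]=16  'ebbd'
  #19 SA[19]=12  'eccdebbd'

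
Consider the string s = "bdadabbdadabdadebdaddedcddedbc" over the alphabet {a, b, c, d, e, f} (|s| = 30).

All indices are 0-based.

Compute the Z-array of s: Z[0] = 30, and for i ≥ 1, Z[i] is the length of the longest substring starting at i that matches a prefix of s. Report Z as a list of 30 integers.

Z[0]=30
i=1: outside box; Z[1]=0
i=2: outside box; Z[2]=0
i=3: outside box; Z[3]=0
i=4: outside box; Z[4]=0
i=5: outside box; Z[5]=1 scan→box=[5,6)
i=6: outside box; Z[6]=6 scan→box=[6,12)
i=7: min(r-i=5, Z[1]=0)=0; Z[7]=0
i=8: min(r-i=4, Z[2]=0)=0; Z[8]=0
i=9: min(r-i=3, Z[3]=0)=0; Z[9]=0
i=10: min(r-i=2, Z[4]=0)=0; Z[10]=0
i=11: min(r-i=1, Z[5]=1)=1; Z[11]=4 scan→box=[11,15)
i=12: min(r-i=3, Z[1]=0)=0; Z[12]=0
i=13: min(r-i=2, Z[2]=0)=0; Z[13]=0
i=14: min(r-i=1, Z[3]=0)=0; Z[14]=0
i=15: outside box; Z[15]=0
i=16: outside box; Z[16]=4 scan→box=[16,20)
i=17: min(r-i=3, Z[1]=0)=0; Z[17]=0
i=18: min(r-i=2, Z[2]=0)=0; Z[18]=0
i=19: min(r-i=1, Z[3]=0)=0; Z[19]=0
i=20: outside box; Z[20]=0
i=21: outside box; Z[21]=0
i=22: outside box; Z[22]=0
i=23: outside box; Z[23]=0
i=24: outside box; Z[24]=0
i=25: outside box; Z[25]=0
i=26: outside box; Z[26]=0
i=27: outside box; Z[27]=0
i=28: outside box; Z[28]=1 scan→box=[28,29)
i=29: outside box; Z[29]=0

[30, 0, 0, 0, 0, 1, 6, 0, 0, 0, 0, 4, 0, 0, 0, 0, 4, 0, 0, 0, 0, 0, 0, 0, 0, 0, 0, 0, 1, 0]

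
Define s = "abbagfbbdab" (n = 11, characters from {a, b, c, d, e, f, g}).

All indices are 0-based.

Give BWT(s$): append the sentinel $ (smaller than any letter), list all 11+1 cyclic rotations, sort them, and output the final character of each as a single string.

bd$babafbbga

rank  rotation      last
    0  $abbagfbbdab  b
    1  ab$abbagfbbd  d
    2  abbagfbbdab$  $
    3  agfbbdab$abb  b
    4  b$abbagfbbda  a
    5  bagfbbdab$ab  b
    6  bbagfbbdab$a  a
    7  bbdab$abbagf  f
    8  bdab$abbagfb  b
    9  dab$abbagfbb  b
   10  fbbdab$abbag  g
   11  gfbbdab$abba  a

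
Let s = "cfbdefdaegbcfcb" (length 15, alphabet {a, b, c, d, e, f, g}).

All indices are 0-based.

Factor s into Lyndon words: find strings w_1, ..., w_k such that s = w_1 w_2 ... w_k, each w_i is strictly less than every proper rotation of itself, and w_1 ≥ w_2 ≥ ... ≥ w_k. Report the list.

["cf", "bdefd", "aegbcfcb"]

emit factor 1: 'cf' (i=0, period=2)
emit factor 2: 'bdefd' (i=2, period=5)
emit factor 3: 'aegbcfcb' (i=7, period=8)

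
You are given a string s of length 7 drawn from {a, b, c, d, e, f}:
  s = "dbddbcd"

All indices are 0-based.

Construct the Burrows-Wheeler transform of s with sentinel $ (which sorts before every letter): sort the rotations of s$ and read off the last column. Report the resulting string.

dddbcd$b

rank  rotation  last
    0  $dbddbcd  d
    1  bcd$dbdd  d
    2  bddbcd$d  d
    3  cd$dbddb  b
    4  d$dbddbc  c
    5  dbcd$dbd  d
    6  dbddbcd$  $
    7  ddbcd$db  b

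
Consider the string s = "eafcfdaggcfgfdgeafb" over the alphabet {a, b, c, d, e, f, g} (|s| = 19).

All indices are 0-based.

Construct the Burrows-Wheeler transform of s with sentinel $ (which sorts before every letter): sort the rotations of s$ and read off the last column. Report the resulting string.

beedffgffg$aacgcgdfa

rank  rotation              last
    0  $eafcfdaggcfgfdgeafb  b
    1  afb$eafcfdaggcfgfdge  e
    2  afcfdaggcfgfdgeafb$e  e
    3  aggcfgfdgeafb$eafcfd  d
    4  b$eafcfdaggcfgfdgeaf  f
    5  cfdaggcfgfdgeafb$eaf  f
    6  cfgfdgeafb$eafcfdagg  g
    7  daggcfgfdgeafb$eafcf  f
    8  dgeafb$eafcfdaggcfgf  f
    9  eafb$eafcfdaggcfgfdg  g
   10  eafcfdaggcfgfdgeafb$  $
   11  fb$eafcfdaggcfgfdgea  a
   12  fcfdaggcfgfdgeafb$ea  a
   13  fdaggcfgfdgeafb$eafc  c
   14  fdgeafb$eafcfdaggcfg  g
   15  fgfdgeafb$eafcfdaggc  c
   16  gcfgfdgeafb$eafcfdag  g
   17  geafb$eafcfdaggcfgfd  d
   18  gfdgeafb$eafcfdaggcf  f
   19  ggcfgfdgeafb$eafcfda  a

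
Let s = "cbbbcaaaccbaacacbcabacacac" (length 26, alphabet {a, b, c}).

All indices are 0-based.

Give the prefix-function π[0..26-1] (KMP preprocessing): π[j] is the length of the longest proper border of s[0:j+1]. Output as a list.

π[0] = 0
j=1 s[j]='b': π[1]=0 (border '')
j=2 s[j]='b': π[2]=0 (border '')
j=3 s[j]='b': π[3]=0 (border '')
j=4 s[j]='c': π[4]=1 (border 'c')
j=5 s[j]='a': k: 1→0; π[5]=0 (border '')
j=6 s[j]='a': π[6]=0 (border '')
j=7 s[j]='a': π[7]=0 (border '')
j=8 s[j]='c': π[8]=1 (border 'c')
j=9 s[j]='c': k: 1→0; π[9]=1 (border 'c')
j=10 s[j]='b': π[10]=2 (border 'cb')
j=11 s[j]='a': k: 2→0; π[11]=0 (border '')
j=12 s[j]='a': π[12]=0 (border '')
j=13 s[j]='c': π[13]=1 (border 'c')
j=14 s[j]='a': k: 1→0; π[14]=0 (border '')
j=15 s[j]='c': π[15]=1 (border 'c')
j=16 s[j]='b': π[16]=2 (border 'cb')
j=17 s[j]='c': k: 2→0; π[17]=1 (border 'c')
j=18 s[j]='a': k: 1→0; π[18]=0 (border '')
j=19 s[j]='b': π[19]=0 (border '')
j=20 s[j]='a': π[20]=0 (border '')
j=21 s[j]='c': π[21]=1 (border 'c')
j=22 s[j]='a': k: 1→0; π[22]=0 (border '')
j=23 s[j]='c': π[23]=1 (border 'c')
j=24 s[j]='a': k: 1→0; π[24]=0 (border '')
j=25 s[j]='c': π[25]=1 (border 'c')

[0, 0, 0, 0, 1, 0, 0, 0, 1, 1, 2, 0, 0, 1, 0, 1, 2, 1, 0, 0, 0, 1, 0, 1, 0, 1]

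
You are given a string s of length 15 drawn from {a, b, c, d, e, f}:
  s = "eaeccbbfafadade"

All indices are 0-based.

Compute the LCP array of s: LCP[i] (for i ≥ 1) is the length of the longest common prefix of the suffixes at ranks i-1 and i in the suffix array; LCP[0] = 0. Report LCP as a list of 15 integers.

[0, 2, 1, 1, 0, 1, 0, 1, 0, 1, 0, 1, 1, 0, 2]

rank→(start, suffix):
  0 → (10, 'adade')
  1 → (12, 'ade')
  2 → (1, 'aeccbbfafadade')
  3 → (8, 'afadade')
  4 → (5, 'bbfafadade')
  5 → (6, 'bfafadade')
  6 → (4, 'cbbfafadade')
  7 → (3, 'ccbbfafadade')
  8 → (11, 'dade')
  9 → (13, 'de')
  10 → (14, 'e')
  11 → (0, 'eaeccbbfafadade')
  12 → (2, 'eccbbfafadade')
  13 → (9, 'fadade')
  14 → (7, 'fafadade')

SA = [10, 12, 1, 8, 5, 6, 4, 3, 11, 13, 14, 0, 2, 9, 7]
rank  pair      lcp
   1  s[10:],s[12:]  2  'ad'
   2  s[12:],s[1:]  1  'a'
   3  s[1:],s[8:]  1  'a'
   4  s[8:],s[5:]  0  ''
   5  s[5:],s[6:]  1  'b'
   6  s[6:],s[4:]  0  ''
   7  s[4:],s[3:]  1  'c'
   8  s[3:],s[11:]  0  ''
   9  s[11:],s[13:]  1  'd'
  10  s[13:],s[14:]  0  ''
  11  s[14:],s[0:]  1  'e'
  12  s[0:],s[2:]  1  'e'
  13  s[2:],s[9:]  0  ''
  14  s[9:],s[7:]  2  'fa'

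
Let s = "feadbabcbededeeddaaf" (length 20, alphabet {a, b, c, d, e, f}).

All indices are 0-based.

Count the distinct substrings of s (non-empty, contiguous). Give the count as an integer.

sorted suffixes:
  #0 SA[0]=17  'aaf'
  #1 SA[1]=5  'abcbededeeddaaf'
  #2 SA[2]=2  'adbabcbededeeddaaf'
  #3 SA[3]=18  'af'
  #4 SA[4]=4  'babcbededeeddaaf'
  #5 SA[5]=6  'bcbededeeddaaf'
  #6 SA[6]=8  'bededeeddaaf'
  #7 SA[7]=7  'cbededeeddaaf'
  #8 SA[8]=16  'daaf'
  #9 SA[9]=3  'dbabcbededeeddaaf'
  #10 SA[10]=15  'ddaaf'
  #11 SA[11]=10  'dedeeddaaf'
  #12 SA[12]=12  'deeddaaf'
  #13 SA[13]=1  'eadbabcbededeeddaaf'
  #14 SA[14]=14  'eddaaf'
  #15 SA[15]=9  'ededeeddaaf'
  #16 SA[16]=11  'edeeddaaf'
  #17 SA[17]=13  'eeddaaf'
  #18 SA[18]=19  'f'
  #19 SA[19]=0  'feadbabcbededeeddaaf'

SA = [17, 5, 2, 18, 4, 6, 8, 7, 16, 3, 15, 10, 12, 1, 14, 9, 11, 13, 19, 0]
i: (SA[i-1],SA[i]) lcp shared
  1: (17,5) 1 'a'
  2: (5,2) 1 'a'
  3: (2,18) 1 'a'
  4: (18,4) 0 ''
  5: (4,6) 1 'b'
  6: (6,8) 1 'b'
  7: (8,7) 0 ''
  8: (7,16) 0 ''
  9: (16,3) 1 'd'
  10: (3,15) 1 'd'
  11: (15,10) 1 'd'
  12: (10,12) 2 'de'
  13: (12,1) 0 ''
  14: (1,14) 1 'e'
  15: (14,9) 2 'ed'
  16: (9,11) 3 'ede'
  17: (11,13) 1 'e'
  18: (13,19) 0 ''
  19: (19,0) 1 'f'

n(n+1)/2 = 20·21/2 = 210
Σ LCP = 0 + 1 + 1 + 1 + 0 + 1 + 1 + 0 + 0 + 1 + 1 + 1 + 2 + 0 + 1 + 2 + 3 + 1 + 0 + 1 = 18
distinct = 210 − 18 = 192

192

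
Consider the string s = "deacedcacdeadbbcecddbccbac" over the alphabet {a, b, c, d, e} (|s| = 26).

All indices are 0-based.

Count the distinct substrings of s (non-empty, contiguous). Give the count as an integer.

sorted suffixes:
  #0 SA[0]=24  'ac'
  #1 SA[1]=7  'acdeadbbcecddbccbac'
  #2 SA[2]=2  'acedcacdeadbbcecddbccbac'
  #3 SA[3]=11  'adbbcecddbccbac'
  #4 SA[4]=23  'bac'
  #5 SA[5]=13  'bbcecddbccbac'
  #6 SA[6]=20  'bccbac'
  #7 SA[7]=14  'bcecddbccbac'
  #8 SA[8]=25  'c'
  #9 SA[9]=6  'cacdeadbbcecddbccbac'
  #10 SA[10]=22  'cbac'
  #11 SA[11]=21  'ccbac'
  #12 SA[12]=17  'cddbccbac'
  #13 SA[13]=8  'cdeadbbcecddbccbac'
  #14 SA[14]=15  'cecddbccbac'
  #15 SA[15]=3  'cedcacdeadbbcecddbccbac'
  #16 SA[16]=12  'dbbcecddbccbac'
  #17 SA[17]=19  'dbccbac'
  #18 SA[18]=5  'dcacdeadbbcecddbccbac'
  #19 SA[19]=18  'ddbccbac'
  #20 SA[20]=0  'deacedcacdeadbbcecddbccbac'
  #21 SA[21]=9  'deadbbcecddbccbac'
  #22 SA[22]=1  'eacedcacdeadbbcecddbccbac'
  #23 SA[23]=10  'eadbbcecddbccbac'
  #24 SA[24]=16  'ecddbccbac'
  #25 SA[25]=4  'edcacdeadbbcecddbccbac'

SA = [24, 7, 2, 11, 23, 13, 20, 14, 25, 6, 22, 21, 17, 8, 15, 3, 12, 19, 5, 18, 0, 9, 1, 10, 16, 4]
[i] adj suffixes → lcp
  [1] 24/7 → 2 ('ac')
  [2] 7/2 → 2 ('ac')
  [3] 2/11 → 1 ('a')
  [4] 11/23 → 0 ('')
  [5] 23/13 → 1 ('b')
  [6] 13/20 → 1 ('b')
  [7] 20/14 → 2 ('bc')
  [8] 14/25 → 0 ('')
  [9] 25/6 → 1 ('c')
  [10] 6/22 → 1 ('c')
  [11] 22/21 → 1 ('c')
  [12] 21/17 → 1 ('c')
  [13] 17/8 → 2 ('cd')
  [14] 8/15 → 1 ('c')
  [15] 15/3 → 2 ('ce')
  [16] 3/12 → 0 ('')
  [17] 12/19 → 2 ('db')
  [18] 19/5 → 1 ('d')
  [19] 5/18 → 1 ('d')
  [20] 18/0 → 1 ('d')
  [21] 0/9 → 3 ('dea')
  [22] 9/1 → 0 ('')
  [23] 1/10 → 2 ('ea')
  [24] 10/16 → 1 ('e')
  [25] 16/4 → 1 ('e')

n(n+1)/2 = 26·27/2 = 351
Σ LCP = 0 + 2 + 2 + 1 + 0 + 1 + 1 + 2 + 0 + 1 + 1 + 1 + 1 + 2 + 1 + 2 + 0 + 2 + 1 + 1 + 1 + 3 + 0 + 2 + 1 + 1 = 30
distinct = 351 − 30 = 321

321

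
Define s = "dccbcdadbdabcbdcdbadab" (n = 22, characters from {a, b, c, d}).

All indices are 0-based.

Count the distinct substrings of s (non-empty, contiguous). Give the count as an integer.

224

rank | idx | suffix
   0 |  20 | ab
   1 |  10 | abcbdcdbadab
   2 |  18 | adab
   3 |   6 | adbdabcbdcdbadab
   4 |  21 | b
   5 |  17 | badab
   6 |  11 | bcbdcdbadab
   7 |   3 | bcdadbdabcbdcdbadab
   8 |   8 | bdabcbdcdbadab
   9 |  13 | bdcdbadab
  10 |   2 | cbcdadbdabcbdcdbadab
  11 |  12 | cbdcdbadab
  12 |   1 | ccbcdadbdabcbdcdbadab
  13 |   4 | cdadbdabcbdcdbadab
  14 |  15 | cdbadab
  15 |  19 | dab
  16 |   9 | dabcbdcdbadab
  17 |   5 | dadbdabcbdcdbadab
  18 |  16 | dbadab
  19 |   7 | dbdabcbdcdbadab
  20 |   0 | dccbcdadbdabcbdcdbadab
  21 |  14 | dcdbadab

SA = [20, 10, 18, 6, 21, 17, 11, 3, 8, 13, 2, 12, 1, 4, 15, 19, 9, 5, 16, 7, 0, 14]
rank  pair      lcp
   1  s[20:],s[10:]  2  'ab'
   2  s[10:],s[18:]  1  'a'
   3  s[18:],s[6:]  2  'ad'
   4  s[6:],s[21:]  0  ''
   5  s[21:],s[17:]  1  'b'
   6  s[17:],s[11:]  1  'b'
   7  s[11:],s[3:]  2  'bc'
   8  s[3:],s[8:]  1  'b'
   9  s[8:],s[13:]  2  'bd'
  10  s[13:],s[2:]  0  ''
  11  s[2:],s[12:]  2  'cb'
  12  s[12:],s[1:]  1  'c'
  13  s[1:],s[4:]  1  'c'
  14  s[4:],s[15:]  2  'cd'
  15  s[15:],s[19:]  0  ''
  16  s[19:],s[9:]  3  'dab'
  17  s[9:],s[5:]  2  'da'
  18  s[5:],s[16:]  1  'd'
  19  s[16:],s[7:]  2  'db'
  20  s[7:],s[0:]  1  'd'
  21  s[0:],s[14:]  2  'dc'

n(n+1)/2 = 22·23/2 = 253
Σ LCP = 0 + 2 + 1 + 2 + 0 + 1 + 1 + 2 + 1 + 2 + 0 + 2 + 1 + 1 + 2 + 0 + 3 + 2 + 1 + 2 + 1 + 2 = 29
distinct = 253 − 29 = 224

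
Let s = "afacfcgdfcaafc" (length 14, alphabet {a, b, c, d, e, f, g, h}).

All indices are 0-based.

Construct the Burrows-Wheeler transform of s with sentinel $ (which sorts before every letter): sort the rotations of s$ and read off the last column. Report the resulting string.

rank  rotation         last
    0  $afacfcgdfcaafc  c
    1  aafc$afacfcgdfc  c
    2  acfcgdfcaafc$af  f
    3  afacfcgdfcaafc$  $
    4  afc$afacfcgdfca  a
    5  c$afacfcgdfcaaf  f
    6  caafc$afacfcgdf  f
    7  cfcgdfcaafc$afa  a
    8  cgdfcaafc$afacf  f
    9  dfcaafc$afacfcg  g
   10  facfcgdfcaafc$a  a
   11  fc$afacfcgdfcaa  a
   12  fcaafc$afacfcgd  d
   13  fcgdfcaafc$afac  c
   14  gdfcaafc$afacfc  c

ccf$affafgaadcc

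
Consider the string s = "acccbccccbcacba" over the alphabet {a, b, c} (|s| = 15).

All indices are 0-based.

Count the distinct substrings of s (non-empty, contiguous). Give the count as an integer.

93

rank | idx | suffix
   0 |  14 | a
   1 |  11 | acba
   2 |   0 | acccbccccbcacba
   3 |  13 | ba
   4 |   9 | bcacba
   5 |   4 | bccccbcacba
   6 |  10 | cacba
   7 |  12 | cba
   8 |   8 | cbcacba
   9 |   3 | cbccccbcacba
  10 |   7 | ccbcacba
  11 |   2 | ccbccccbcacba
  12 |   6 | cccbcacba
  13 |   1 | cccbccccbcacba
  14 |   5 | ccccbcacba

SA = [14, 11, 0, 13, 9, 4, 10, 12, 8, 3, 7, 2, 6, 1, 5]
rank  pair      lcp
   1  s[14:],s[11:]  1  'a'
   2  s[11:],s[0:]  2  'ac'
   3  s[0:],s[13:]  0  ''
   4  s[13:],s[9:]  1  'b'
   5  s[9:],s[4:]  2  'bc'
   6  s[4:],s[10:]  0  ''
   7  s[10:],s[12:]  1  'c'
   8  s[12:],s[8:]  2  'cb'
   9  s[8:],s[3:]  3  'cbc'
  10  s[3:],s[7:]  1  'c'
  11  s[7:],s[2:]  4  'ccbc'
  12  s[2:],s[6:]  2  'cc'
  13  s[6:],s[1:]  5  'cccbc'
  14  s[1:],s[5:]  3  'ccc'

n(n+1)/2 = 15·16/2 = 120
Σ LCP = 0 + 1 + 2 + 0 + 1 + 2 + 0 + 1 + 2 + 3 + 1 + 4 + 2 + 5 + 3 = 27
distinct = 120 − 27 = 93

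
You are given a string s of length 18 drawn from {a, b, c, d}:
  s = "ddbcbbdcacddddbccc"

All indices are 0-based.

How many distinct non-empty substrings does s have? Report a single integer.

rank | idx | suffix
   0 |   8 | acddddbccc
   1 |   4 | bbdcacddddbccc
   2 |   2 | bcbbdcacddddbccc
   3 |  14 | bccc
   4 |   5 | bdcacddddbccc
   5 |  17 | c
   6 |   7 | cacddddbccc
   7 |   3 | cbbdcacddddbccc
   8 |  16 | cc
   9 |  15 | ccc
  10 |   9 | cddddbccc
  11 |   1 | dbcbbdcacddddbccc
  12 |  13 | dbccc
  13 |   6 | dcacddddbccc
  14 |   0 | ddbcbbdcacddddbccc
  15 |  12 | ddbccc
  16 |  11 | dddbccc
  17 |  10 | ddddbccc

SA = [8, 4, 2, 14, 5, 17, 7, 3, 16, 15, 9, 1, 13, 6, 0, 12, 11, 10]
rank  pair      lcp
   1  s[8:],s[4:]  0  ''
   2  s[4:],s[2:]  1  'b'
   3  s[2:],s[14:]  2  'bc'
   4  s[14:],s[5:]  1  'b'
   5  s[5:],s[17:]  0  ''
   6  s[17:],s[7:]  1  'c'
   7  s[7:],s[3:]  1  'c'
   8  s[3:],s[16:]  1  'c'
   9  s[16:],s[15:]  2  'cc'
  10  s[15:],s[9:]  1  'c'
  11  s[9:],s[1:]  0  ''
  12  s[1:],s[13:]  3  'dbc'
  13  s[13:],s[6:]  1  'd'
  14  s[6:],s[0:]  1  'd'
  15  s[0:],s[12:]  4  'ddbc'
  16  s[12:],s[11:]  2  'dd'
  17  s[11:],s[10:]  3  'ddd'

n(n+1)/2 = 18·19/2 = 171
Σ LCP = 0 + 0 + 1 + 2 + 1 + 0 + 1 + 1 + 1 + 2 + 1 + 0 + 3 + 1 + 1 + 4 + 2 + 3 = 24
distinct = 171 − 24 = 147

147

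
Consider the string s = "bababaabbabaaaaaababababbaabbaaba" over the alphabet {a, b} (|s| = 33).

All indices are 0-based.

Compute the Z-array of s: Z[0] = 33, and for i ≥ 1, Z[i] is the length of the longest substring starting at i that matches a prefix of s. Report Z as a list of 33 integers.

[33, 0, 4, 0, 2, 0, 0, 1, 4, 0, 2, 0, 0, 0, 0, 0, 0, 6, 0, 5, 0, 3, 0, 1, 2, 0, 0, 1, 2, 0, 0, 2, 0]

Z[0]=33
i=1: outside box; Z[1]=0
i=2: outside box; Z[2]=4 extend→box=[2,6)
i=3: min(r-i=3, Z[1]=0)=0; Z[3]=0
i=4: min(r-i=2, Z[2]=4)=2; Z[4]=2
i=5: min(r-i=1, Z[3]=0)=0; Z[5]=0
i=6: outside box; Z[6]=0
i=7: outside box; Z[7]=1 extend→box=[7,8)
i=8: outside box; Z[8]=4 extend→box=[8,12)
i=9: min(r-i=3, Z[1]=0)=0; Z[9]=0
i=10: min(r-i=2, Z[2]=4)=2; Z[10]=2
i=11: min(r-i=1, Z[3]=0)=0; Z[11]=0
i=12: outside box; Z[12]=0
i=13: outside box; Z[13]=0
i=14: outside box; Z[14]=0
i=15: outside box; Z[15]=0
i=16: outside box; Z[16]=0
i=17: outside box; Z[17]=6 extend→box=[17,23)
i=18: min(r-i=5, Z[1]=0)=0; Z[18]=0
i=19: min(r-i=4, Z[2]=4)=4; Z[19]=5 extend→box=[19,24)
i=20: min(r-i=4, Z[1]=0)=0; Z[20]=0
i=21: min(r-i=3, Z[2]=4)=3; Z[21]=3
i=22: min(r-i=2, Z[3]=0)=0; Z[22]=0
i=23: min(r-i=1, Z[4]=2)=1; Z[23]=1
i=24: outside box; Z[24]=2 extend→box=[24,26)
i=25: min(r-i=1, Z[1]=0)=0; Z[25]=0
i=26: outside box; Z[26]=0
i=27: outside box; Z[27]=1 extend→box=[27,28)
i=28: outside box; Z[28]=2 extend→box=[28,30)
i=29: min(r-i=1, Z[1]=0)=0; Z[29]=0
i=30: outside box; Z[30]=0
i=31: outside box; Z[31]=2 extend→box=[31,33)
i=32: min(r-i=1, Z[1]=0)=0; Z[32]=0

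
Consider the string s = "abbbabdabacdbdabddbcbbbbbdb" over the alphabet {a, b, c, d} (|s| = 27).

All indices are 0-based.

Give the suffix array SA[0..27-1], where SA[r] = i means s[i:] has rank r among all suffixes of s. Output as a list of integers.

sorted suffixes:
  #0 SA[0]=7  'abacdbdabddbcbbbbbdb'
  #1 SA[1]=0  'abbbabdabacdbdabddbcbbbbbdb'
  #2 SA[2]=4  'abdabacdbdabddbcbbbbbdb'
  #3 SA[3]=14  'abddbcbbbbbdb'
  #4 SA[4]=9  'acdbdabddbcbbbbbdb'
  #5 SA[5]=26  'b'
  #6 SA[6]=3  'babdabacdbdabddbcbbbbbdb'
  #7 SA[7]=8  'bacdbdabddbcbbbbbdb'
  #8 SA[8]=2  'bbabdabacdbdabddbcbbbbbdb'
  #9 SA[9]=1  'bbbabdabacdbdabddbcbbbbbdb'
  #10 SA[10]=20  'bbbbbdb'
  #11 SA[11]=21  'bbbbdb'
  #12 SA[12]=22  'bbbdb'
  #13 SA[13]=23  'bbdb'
  #14 SA[14]=18  'bcbbbbbdb'
  #15 SA[15]=5  'bdabacdbdabddbcbbbbbdb'
  #16 SA[16]=12  'bdabddbcbbbbbdb'
  #17 SA[17]=24  'bdb'
  #18 SA[18]=15  'bddbcbbbbbdb'
  #19 SA[19]=19  'cbbbbbdb'
  #20 SA[20]=10  'cdbdabddbcbbbbbdb'
  #21 SA[21]=6  'dabacdbdabddbcbbbbbdb'
  #22 SA[22]=13  'dabddbcbbbbbdb'
  #23 SA[23]=25  'db'
  #24 SA[24]=17  'dbcbbbbbdb'
  #25 SA[25]=11  'dbdabddbcbbbbbdb'
  #26 SA[26]=16  'ddbcbbbbbdb'

[7, 0, 4, 14, 9, 26, 3, 8, 2, 1, 20, 21, 22, 23, 18, 5, 12, 24, 15, 19, 10, 6, 13, 25, 17, 11, 16]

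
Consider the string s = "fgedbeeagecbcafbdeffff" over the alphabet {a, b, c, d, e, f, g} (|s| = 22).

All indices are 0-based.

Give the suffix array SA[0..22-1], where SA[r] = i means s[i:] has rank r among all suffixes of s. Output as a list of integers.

rank→(start, suffix):
  0 → (13, 'afbdeffff')
  1 → (7, 'agecbcafbdeffff')
  2 → (11, 'bcafbdeffff')
  3 → (15, 'bdeffff')
  4 → (4, 'beeagecbcafbdeffff')
  5 → (12, 'cafbdeffff')
  6 → (10, 'cbcafbdeffff')
  7 → (3, 'dbeeagecbcafbdeffff')
  8 → (16, 'deffff')
  9 → (6, 'eagecbcafbdeffff')
  10 → (9, 'ecbcafbdeffff')
  11 → (2, 'edbeeagecbcafbdeffff')
  12 → (5, 'eeagecbcafbdeffff')
  13 → (17, 'effff')
  14 → (21, 'f')
  15 → (14, 'fbdeffff')
  16 → (20, 'ff')
  17 → (19, 'fff')
  18 → (18, 'ffff')
  19 → (0, 'fgedbeeagecbcafbdeffff')
  20 → (8, 'gecbcafbdeffff')
  21 → (1, 'gedbeeagecbcafbdeffff')

[13, 7, 11, 15, 4, 12, 10, 3, 16, 6, 9, 2, 5, 17, 21, 14, 20, 19, 18, 0, 8, 1]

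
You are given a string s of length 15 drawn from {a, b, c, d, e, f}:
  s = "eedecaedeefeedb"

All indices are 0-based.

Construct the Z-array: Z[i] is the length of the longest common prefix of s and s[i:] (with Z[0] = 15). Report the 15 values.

Z[0]=15
i=1: fresh scan; Z[1]=1 grow→box=[1,2)
i=2: fresh scan; Z[2]=0
i=3: fresh scan; Z[3]=1 grow→box=[3,4)
i=4: fresh scan; Z[4]=0
i=5: fresh scan; Z[5]=0
i=6: fresh scan; Z[6]=1 grow→box=[6,7)
i=7: fresh scan; Z[7]=0
i=8: fresh scan; Z[8]=2 grow→box=[8,10)
i=9: min(r-i=1, Z[1]=1)=1; Z[9]=1
i=10: fresh scan; Z[10]=0
i=11: fresh scan; Z[11]=3 grow→box=[11,14)
i=12: min(r-i=2, Z[1]=1)=1; Z[12]=1
i=13: min(r-i=1, Z[2]=0)=0; Z[13]=0
i=14: fresh scan; Z[14]=0

[15, 1, 0, 1, 0, 0, 1, 0, 2, 1, 0, 3, 1, 0, 0]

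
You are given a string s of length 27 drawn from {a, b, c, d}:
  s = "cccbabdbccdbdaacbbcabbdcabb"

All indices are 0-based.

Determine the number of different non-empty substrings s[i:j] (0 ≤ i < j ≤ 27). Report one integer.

340

sorted suffixes:
  #0 SA[0]=13  'aacbbcabbdcabb'
  #1 SA[1]=24  'abb'
  #2 SA[2]=19  'abbdcabb'
  #3 SA[3]=4  'abdbccdbdaacbbcabbdcabb'
  #4 SA[4]=14  'acbbcabbdcabb'
  #5 SA[5]=26  'b'
  #6 SA[6]=3  'babdbccdbdaacbbcabbdcabb'
  #7 SA[7]=25  'bb'
  #8 SA[8]=16  'bbcabbdcabb'
  #9 SA[9]=20  'bbdcabb'
  #10 SA[10]=17  'bcabbdcabb'
  #11 SA[11]=7  'bccdbdaacbbcabbdcabb'
  #12 SA[12]=11  'bdaacbbcabbdcabb'
  #13 SA[13]=5  'bdbccdbdaacbbcabbdcabb'
  #14 SA[14]=21  'bdcabb'
  #15 SA[15]=23  'cabb'
  #16 SA[16]=18  'cabbdcabb'
  #17 SA[17]=2  'cbabdbccdbdaacbbcabbdcabb'
  #18 SA[18]=15  'cbbcabbdcabb'
  #19 SA[19]=1  'ccbabdbccdbdaacbbcabbdcabb'
  #20 SA[20]=0  'cccbabdbccdbdaacbbcabbdcabb'
  #21 SA[21]=8  'ccdbdaacbbcabbdcabb'
  #22 SA[22]=9  'cdbdaacbbcabbdcabb'
  #23 SA[23]=12  'daacbbcabbdcabb'
  #24 SA[24]=6  'dbccdbdaacbbcabbdcabb'
  #25 SA[25]=10  'dbdaacbbcabbdcabb'
  #26 SA[26]=22  'dcabb'

SA = [13, 24, 19, 4, 14, 26, 3, 25, 16, 20, 17, 7, 11, 5, 21, 23, 18, 2, 15, 1, 0, 8, 9, 12, 6, 10, 22]
[i] adj suffixes → lcp
  [1] 13/24 → 1 ('a')
  [2] 24/19 → 3 ('abb')
  [3] 19/4 → 2 ('ab')
  [4] 4/14 → 1 ('a')
  [5] 14/26 → 0 ('')
  [6] 26/3 → 1 ('b')
  [7] 3/25 → 1 ('b')
  [8] 25/16 → 2 ('bb')
  [9] 16/20 → 2 ('bb')
  [10] 20/17 → 1 ('b')
  [11] 17/7 → 2 ('bc')
  [12] 7/11 → 1 ('b')
  [13] 11/5 → 2 ('bd')
  [14] 5/21 → 2 ('bd')
  [15] 21/23 → 0 ('')
  [16] 23/18 → 4 ('cabb')
  [17] 18/2 → 1 ('c')
  [18] 2/15 → 2 ('cb')
  [19] 15/1 → 1 ('c')
  [20] 1/0 → 2 ('cc')
  [21] 0/8 → 2 ('cc')
  [22] 8/9 → 1 ('c')
  [23] 9/12 → 0 ('')
  [24] 12/6 → 1 ('d')
  [25] 6/10 → 2 ('db')
  [26] 10/22 → 1 ('d')

n(n+1)/2 = 27·28/2 = 378
Σ LCP = 0 + 1 + 3 + 2 + 1 + 0 + 1 + 1 + 2 + 2 + 1 + 2 + 1 + 2 + 2 + 0 + 4 + 1 + 2 + 1 + 2 + 2 + 1 + 0 + 1 + 2 + 1 = 38
distinct = 378 − 38 = 340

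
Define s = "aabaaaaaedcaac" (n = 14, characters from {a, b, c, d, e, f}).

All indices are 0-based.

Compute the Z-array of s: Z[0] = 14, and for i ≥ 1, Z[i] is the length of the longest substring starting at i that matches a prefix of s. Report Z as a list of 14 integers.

[14, 1, 0, 2, 2, 2, 2, 1, 0, 0, 0, 2, 1, 0]

Z[0]=14
i=1: fresh scan; Z[1]=1 grow→box=[1,2)
i=2: fresh scan; Z[2]=0
i=3: fresh scan; Z[3]=2 grow→box=[3,5)
i=4: min(r-i=1, Z[1]=1)=1; Z[4]=2 grow→box=[4,6)
i=5: min(r-i=1, Z[1]=1)=1; Z[5]=2 grow→box=[5,7)
i=6: min(r-i=1, Z[1]=1)=1; Z[6]=2 grow→box=[6,8)
i=7: min(r-i=1, Z[1]=1)=1; Z[7]=1
i=8: fresh scan; Z[8]=0
i=9: fresh scan; Z[9]=0
i=10: fresh scan; Z[10]=0
i=11: fresh scan; Z[11]=2 grow→box=[11,13)
i=12: min(r-i=1, Z[1]=1)=1; Z[12]=1
i=13: fresh scan; Z[13]=0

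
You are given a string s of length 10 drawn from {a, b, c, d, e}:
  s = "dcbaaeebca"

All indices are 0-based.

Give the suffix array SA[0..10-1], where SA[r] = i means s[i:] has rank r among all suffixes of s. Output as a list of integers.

[9, 3, 4, 2, 7, 8, 1, 0, 6, 5]

rank | idx | suffix
   0 |   9 | a
   1 |   3 | aaeebca
   2 |   4 | aeebca
   3 |   2 | baaeebca
   4 |   7 | bca
   5 |   8 | ca
   6 |   1 | cbaaeebca
   7 |   0 | dcbaaeebca
   8 |   6 | ebca
   9 |   5 | eebca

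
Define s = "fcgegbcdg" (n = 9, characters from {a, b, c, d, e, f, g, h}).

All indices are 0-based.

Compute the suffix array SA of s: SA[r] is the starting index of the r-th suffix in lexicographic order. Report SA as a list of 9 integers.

[5, 6, 1, 7, 3, 0, 8, 4, 2]

rank | idx | suffix
   0 |   5 | bcdg
   1 |   6 | cdg
   2 |   1 | cgegbcdg
   3 |   7 | dg
   4 |   3 | egbcdg
   5 |   0 | fcgegbcdg
   6 |   8 | g
   7 |   4 | gbcdg
   8 |   2 | gegbcdg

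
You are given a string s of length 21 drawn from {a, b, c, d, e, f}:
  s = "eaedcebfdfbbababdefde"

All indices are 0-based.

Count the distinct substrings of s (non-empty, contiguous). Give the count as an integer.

211

rank | idx | suffix
   0 |  12 | ababdefde
   1 |  14 | abdefde
   2 |   1 | aedcebfdfbbababdefde
   3 |  11 | bababdefde
   4 |  13 | babdefde
   5 |  10 | bbababdefde
   6 |  15 | bdefde
   7 |   6 | bfdfbbababdefde
   8 |   4 | cebfdfbbababdefde
   9 |   3 | dcebfdfbbababdefde
  10 |  19 | de
  11 |  16 | defde
  12 |   8 | dfbbababdefde
  13 |  20 | e
  14 |   0 | eaedcebfdfbbababdefde
  15 |   5 | ebfdfbbababdefde
  16 |   2 | edcebfdfbbababdefde
  17 |  17 | efde
  18 |   9 | fbbababdefde
  19 |  18 | fde
  20 |   7 | fdfbbababdefde

SA = [12, 14, 1, 11, 13, 10, 15, 6, 4, 3, 19, 16, 8, 20, 0, 5, 2, 17, 9, 18, 7]
rank  pair      lcp
   1  s[12:],s[14:]  2  'ab'
   2  s[14:],s[1:]  1  'a'
   3  s[1:],s[11:]  0  ''
   4  s[11:],s[13:]  3  'bab'
   5  s[13:],s[10:]  1  'b'
   6  s[10:],s[15:]  1  'b'
   7  s[15:],s[6:]  1  'b'
   8  s[6:],s[4:]  0  ''
   9  s[4:],s[3:]  0  ''
  10  s[3:],s[19:]  1  'd'
  11  s[19:],s[16:]  2  'de'
  12  s[16:],s[8:]  1  'd'
  13  s[8:],s[20:]  0  ''
  14  s[20:],s[0:]  1  'e'
  15  s[0:],s[5:]  1  'e'
  16  s[5:],s[2:]  1  'e'
  17  s[2:],s[17:]  1  'e'
  18  s[17:],s[9:]  0  ''
  19  s[9:],s[18:]  1  'f'
  20  s[18:],s[7:]  2  'fd'

n(n+1)/2 = 21·22/2 = 231
Σ LCP = 0 + 2 + 1 + 0 + 3 + 1 + 1 + 1 + 0 + 0 + 1 + 2 + 1 + 0 + 1 + 1 + 1 + 1 + 0 + 1 + 2 = 20
distinct = 231 − 20 = 211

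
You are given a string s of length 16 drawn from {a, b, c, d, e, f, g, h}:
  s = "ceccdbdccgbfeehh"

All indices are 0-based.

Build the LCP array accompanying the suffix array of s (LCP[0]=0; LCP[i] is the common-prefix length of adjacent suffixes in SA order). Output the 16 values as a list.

rank | idx | suffix
   0 |   5 | bdccgbfeehh
   1 |  10 | bfeehh
   2 |   2 | ccdbdccgbfeehh
   3 |   7 | ccgbfeehh
   4 |   3 | cdbdccgbfeehh
   5 |   0 | ceccdbdccgbfeehh
   6 |   8 | cgbfeehh
   7 |   4 | dbdccgbfeehh
   8 |   6 | dccgbfeehh
   9 |   1 | eccdbdccgbfeehh
  10 |  12 | eehh
  11 |  13 | ehh
  12 |  11 | feehh
  13 |   9 | gbfeehh
  14 |  15 | h
  15 |  14 | hh

SA = [5, 10, 2, 7, 3, 0, 8, 4, 6, 1, 12, 13, 11, 9, 15, 14]
rank  pair      lcp
   1  s[5:],s[10:]  1  'b'
   2  s[10:],s[2:]  0  ''
   3  s[2:],s[7:]  2  'cc'
   4  s[7:],s[3:]  1  'c'
   5  s[3:],s[0:]  1  'c'
   6  s[0:],s[8:]  1  'c'
   7  s[8:],s[4:]  0  ''
   8  s[4:],s[6:]  1  'd'
   9  s[6:],s[1:]  0  ''
  10  s[1:],s[12:]  1  'e'
  11  s[12:],s[13:]  1  'e'
  12  s[13:],s[11:]  0  ''
  13  s[11:],s[9:]  0  ''
  14  s[9:],s[15:]  0  ''
  15  s[15:],s[14:]  1  'h'

[0, 1, 0, 2, 1, 1, 1, 0, 1, 0, 1, 1, 0, 0, 0, 1]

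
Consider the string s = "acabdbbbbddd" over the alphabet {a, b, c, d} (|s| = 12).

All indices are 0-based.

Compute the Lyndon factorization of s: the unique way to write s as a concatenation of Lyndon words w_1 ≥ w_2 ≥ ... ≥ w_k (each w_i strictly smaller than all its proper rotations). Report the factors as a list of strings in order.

["ac", "abdbbbbddd"]

emit factor 1: 'ac' (i=0, period=2)
emit factor 2: 'abdbbbbddd' (i=2, period=10)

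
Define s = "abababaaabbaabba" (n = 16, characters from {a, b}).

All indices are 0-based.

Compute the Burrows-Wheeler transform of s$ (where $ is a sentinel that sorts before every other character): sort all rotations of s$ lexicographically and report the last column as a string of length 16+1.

abbbabb$aababaaaa

rank  rotation           last
    0  $abababaaabbaabba  a
    1  a$abababaaabbaabb  b
    2  aaabbaabba$ababab  b
    3  aabba$abababaaabb  b
    4  aabbaabba$abababa  a
    5  abaaabbaabba$abab  b
    6  ababaaabbaabba$ab  b
    7  abababaaabbaabba$  $
    8  abba$abababaaabba  a
    9  abbaabba$abababaa  a
   10  ba$abababaaabbaab  b
   11  baaabbaabba$ababa  a
   12  baabba$abababaaab  b
   13  babaaabbaabba$aba  a
   14  bababaaabbaabba$a  a
   15  bba$abababaaabbaa  a
   16  bbaabba$abababaaa  a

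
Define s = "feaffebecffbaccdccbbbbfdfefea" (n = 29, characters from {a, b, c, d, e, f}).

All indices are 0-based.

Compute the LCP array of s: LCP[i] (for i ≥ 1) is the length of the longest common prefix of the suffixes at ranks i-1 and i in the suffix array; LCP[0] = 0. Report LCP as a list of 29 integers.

[0, 1, 1, 0, 1, 3, 2, 1, 1, 0, 1, 2, 1, 1, 0, 1, 0, 2, 1, 1, 1, 0, 1, 1, 3, 2, 2, 1, 2]

sorted suffixes:
  #0 SA[0]=28  'a'
  #1 SA[1]=12  'accdccbbbbfdfefea'
  #2 SA[2]=2  'affebecffbaccdccbbbbfdfefea'
  #3 SA[3]=11  'baccdccbbbbfdfefea'
  #4 SA[4]=18  'bbbbfdfefea'
  #5 SA[5]=19  'bbbfdfefea'
  #6 SA[6]=20  'bbfdfefea'
  #7 SA[7]=6  'becffbaccdccbbbbfdfefea'
  #8 SA[8]=21  'bfdfefea'
  #9 SA[9]=17  'cbbbbfdfefea'
  #10 SA[10]=16  'ccbbbbfdfefea'
  #11 SA[11]=13  'ccdccbbbbfdfefea'
  #12 SA[12]=14  'cdccbbbbfdfefea'
  #13 SA[13]=8  'cffbaccdccbbbbfdfefea'
  #14 SA[14]=15  'dccbbbbfdfefea'
  #15 SA[15]=23  'dfefea'
  #16 SA[16]=27  'ea'
  #17 SA[17]=1  'eaffebecffbaccdccbbbbfdfefea'
  #18 SA[18]=5  'ebecffbaccdccbbbbfdfefea'
  #19 SA[19]=7  'ecffbaccdccbbbbfdfefea'
  #20 SA[20]=25  'efea'
  #21 SA[21]=10  'fbaccdccbbbbfdfefea'
  #22 SA[22]=22  'fdfefea'
  #23 SA[23]=26  'fea'
  #24 SA[24]=0  'feaffebecffbaccdccbbbbfdfefea'
  #25 SA[25]=4  'febecffbaccdccbbbbfdfefea'
  #26 SA[26]=24  'fefea'
  #27 SA[27]=9  'ffbaccdccbbbbfdfefea'
  #28 SA[28]=3  'ffebecffbaccdccbbbbfdfefea'

SA = [28, 12, 2, 11, 18, 19, 20, 6, 21, 17, 16, 13, 14, 8, 15, 23, 27, 1, 5, 7, 25, 10, 22, 26, 0, 4, 24, 9, 3]
[i] adj suffixes → lcp
  [1] 28/12 → 1 ('a')
  [2] 12/2 → 1 ('a')
  [3] 2/11 → 0 ('')
  [4] 11/18 → 1 ('b')
  [5] 18/19 → 3 ('bbb')
  [6] 19/20 → 2 ('bb')
  [7] 20/6 → 1 ('b')
  [8] 6/21 → 1 ('b')
  [9] 21/17 → 0 ('')
  [10] 17/16 → 1 ('c')
  [11] 16/13 → 2 ('cc')
  [12] 13/14 → 1 ('c')
  [13] 14/8 → 1 ('c')
  [14] 8/15 → 0 ('')
  [15] 15/23 → 1 ('d')
  [16] 23/27 → 0 ('')
  [17] 27/1 → 2 ('ea')
  [18] 1/5 → 1 ('e')
  [19] 5/7 → 1 ('e')
  [20] 7/25 → 1 ('e')
  [21] 25/10 → 0 ('')
  [22] 10/22 → 1 ('f')
  [23] 22/26 → 1 ('f')
  [24] 26/0 → 3 ('fea')
  [25] 0/4 → 2 ('fe')
  [26] 4/24 → 2 ('fe')
  [27] 24/9 → 1 ('f')
  [28] 9/3 → 2 ('ff')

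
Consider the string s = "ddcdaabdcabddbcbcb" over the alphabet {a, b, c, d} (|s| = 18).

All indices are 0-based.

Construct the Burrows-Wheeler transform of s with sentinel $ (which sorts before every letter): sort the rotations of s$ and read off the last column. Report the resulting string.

bdacccdaadbbdcdbdb$

rank  rotation             last
    0  $ddcdaabdcabddbcbcb  b
    1  aabdcabddbcbcb$ddcd  d
    2  abdcabddbcbcb$ddcda  a
    3  abddbcbcb$ddcdaabdc  c
    4  b$ddcdaabdcabddbcbc  c
    5  bcb$ddcdaabdcabddbc  c
    6  bcbcb$ddcdaabdcabdd  d
    7  bdcabddbcbcb$ddcdaa  a
    8  bddbcbcb$ddcdaabdca  a
    9  cabddbcbcb$ddcdaabd  d
   10  cb$ddcdaabdcabddbcb  b
   11  cbcb$ddcdaabdcabddb  b
   12  cdaabdcabddbcbcb$dd  d
   13  daabdcabddbcbcb$ddc  c
   14  dbcbcb$ddcdaabdcabd  d
   15  dcabddbcbcb$ddcdaab  b
   16  dcdaabdcabddbcbcb$d  d
   17  ddbcbcb$ddcdaabdcab  b
   18  ddcdaabdcabddbcbcb$  $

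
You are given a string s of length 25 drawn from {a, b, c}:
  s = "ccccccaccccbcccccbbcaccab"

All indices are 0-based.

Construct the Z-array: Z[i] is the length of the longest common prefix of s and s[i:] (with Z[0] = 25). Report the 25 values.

Z[0]=25
i=1: outside box; Z[1]=5 extend→box=[1,6)
i=2: min(r-i=4, Z[1]=5)=4; Z[2]=4
i=3: min(r-i=3, Z[2]=4)=3; Z[3]=3
i=4: min(r-i=2, Z[3]=3)=2; Z[4]=2
i=5: min(r-i=1, Z[4]=2)=1; Z[5]=1
i=6: outside box; Z[6]=0
i=7: outside box; Z[7]=4 extend→box=[7,11)
i=8: min(r-i=3, Z[1]=5)=3; Z[8]=3
i=9: min(r-i=2, Z[2]=4)=2; Z[9]=2
i=10: min(r-i=1, Z[3]=3)=1; Z[10]=1
i=11: outside box; Z[11]=0
i=12: outside box; Z[12]=5 extend→box=[12,17)
i=13: min(r-i=4, Z[1]=5)=4; Z[13]=4
i=14: min(r-i=3, Z[2]=4)=3; Z[14]=3
i=15: min(r-i=2, Z[3]=3)=2; Z[15]=2
i=16: min(r-i=1, Z[4]=2)=1; Z[16]=1
i=17: outside box; Z[17]=0
i=18: outside box; Z[18]=0
i=19: outside box; Z[19]=1 extend→box=[19,20)
i=20: outside box; Z[20]=0
i=21: outside box; Z[21]=2 extend→box=[21,23)
i=22: min(r-i=1, Z[1]=5)=1; Z[22]=1
i=23: outside box; Z[23]=0
i=24: outside box; Z[24]=0

[25, 5, 4, 3, 2, 1, 0, 4, 3, 2, 1, 0, 5, 4, 3, 2, 1, 0, 0, 1, 0, 2, 1, 0, 0]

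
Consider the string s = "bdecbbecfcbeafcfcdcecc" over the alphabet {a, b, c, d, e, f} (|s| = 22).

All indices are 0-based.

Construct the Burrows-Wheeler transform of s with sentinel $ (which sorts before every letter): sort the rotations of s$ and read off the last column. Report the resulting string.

rank  rotation                 last
    0  $bdecbbecfcbeafcfcdcecc  c
    1  afcfcdcecc$bdecbbecfcbe  e
    2  bbecfcbeafcfcdcecc$bdec  c
    3  bdecbbecfcbeafcfcdcecc$  $
    4  beafcfcdcecc$bdecbbecfc  c
    5  becfcbeafcfcdcecc$bdecb  b
    6  c$bdecbbecfcbeafcfcdcec  c
    7  cbbecfcbeafcfcdcecc$bde  e
    8  cbeafcfcdcecc$bdecbbecf  f
    9  cc$bdecbbecfcbeafcfcdce  e
   10  cdcecc$bdecbbecfcbeafcf  f
   11  cecc$bdecbbecfcbeafcfcd  d
   12  cfcbeafcfcdcecc$bdecbbe  e
   13  cfcdcecc$bdecbbecfcbeaf  f
   14  dcecc$bdecbbecfcbeafcfc  c
   15  decbbecfcbeafcfcdcecc$b  b
   16  eafcfcdcecc$bdecbbecfcb  b
   17  ecbbecfcbeafcfcdcecc$bd  d
   18  ecc$bdecbbecfcbeafcfcdc  c
   19  ecfcbeafcfcdcecc$bdecbb  b
   20  fcbeafcfcdcecc$bdecbbec  c
   21  fcdcecc$bdecbbecfcbeafc  c
   22  fcfcdcecc$bdecbbecfcbea  a

cec$cbcefefdefcbbdcbcca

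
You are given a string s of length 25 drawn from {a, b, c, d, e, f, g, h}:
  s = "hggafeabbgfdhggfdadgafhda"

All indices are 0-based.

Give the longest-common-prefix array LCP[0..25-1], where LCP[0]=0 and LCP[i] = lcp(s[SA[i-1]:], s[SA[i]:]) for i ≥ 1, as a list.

rank→(start, suffix):
  0 → (24, 'a')
  1 → (6, 'abbgfdhggfdadgafhda')
  2 → (17, 'adgafhda')
  3 → (3, 'afeabbgfdhggfdadgafhda')
  4 → (20, 'afhda')
  5 → (7, 'bbgfdhggfdadgafhda')
  6 → (8, 'bgfdhggfdadgafhda')
  7 → (23, 'da')
  8 → (16, 'dadgafhda')
  9 → (18, 'dgafhda')
  10 → (11, 'dhggfdadgafhda')
  11 → (5, 'eabbgfdhggfdadgafhda')
  12 → (15, 'fdadgafhda')
  13 → (10, 'fdhggfdadgafhda')
  14 → (4, 'feabbgfdhggfdadgafhda')
  15 → (21, 'fhda')
  16 → (2, 'gafeabbgfdhggfdadgafhda')
  17 → (19, 'gafhda')
  18 → (14, 'gfdadgafhda')
  19 → (9, 'gfdhggfdadgafhda')
  20 → (1, 'ggafeabbgfdhggfdadgafhda')
  21 → (13, 'ggfdadgafhda')
  22 → (22, 'hda')
  23 → (0, 'hggafeabbgfdhggfdadgafhda')
  24 → (12, 'hggfdadgafhda')

SA = [24, 6, 17, 3, 20, 7, 8, 23, 16, 18, 11, 5, 15, 10, 4, 21, 2, 19, 14, 9, 1, 13, 22, 0, 12]
rank  pair      lcp
   1  s[24:],s[6:]  1  'a'
   2  s[6:],s[17:]  1  'a'
   3  s[17:],s[3:]  1  'a'
   4  s[3:],s[20:]  2  'af'
   5  s[20:],s[7:]  0  ''
   6  s[7:],s[8:]  1  'b'
   7  s[8:],s[23:]  0  ''
   8  s[23:],s[16:]  2  'da'
   9  s[16:],s[18:]  1  'd'
  10  s[18:],s[11:]  1  'd'
  11  s[11:],s[5:]  0  ''
  12  s[5:],s[15:]  0  ''
  13  s[15:],s[10:]  2  'fd'
  14  s[10:],s[4:]  1  'f'
  15  s[4:],s[21:]  1  'f'
  16  s[21:],s[2:]  0  ''
  17  s[2:],s[19:]  3  'gaf'
  18  s[19:],s[14:]  1  'g'
  19  s[14:],s[9:]  3  'gfd'
  20  s[9:],s[1:]  1  'g'
  21  s[1:],s[13:]  2  'gg'
  22  s[13:],s[22:]  0  ''
  23  s[22:],s[0:]  1  'h'
  24  s[0:],s[12:]  3  'hgg'

[0, 1, 1, 1, 2, 0, 1, 0, 2, 1, 1, 0, 0, 2, 1, 1, 0, 3, 1, 3, 1, 2, 0, 1, 3]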